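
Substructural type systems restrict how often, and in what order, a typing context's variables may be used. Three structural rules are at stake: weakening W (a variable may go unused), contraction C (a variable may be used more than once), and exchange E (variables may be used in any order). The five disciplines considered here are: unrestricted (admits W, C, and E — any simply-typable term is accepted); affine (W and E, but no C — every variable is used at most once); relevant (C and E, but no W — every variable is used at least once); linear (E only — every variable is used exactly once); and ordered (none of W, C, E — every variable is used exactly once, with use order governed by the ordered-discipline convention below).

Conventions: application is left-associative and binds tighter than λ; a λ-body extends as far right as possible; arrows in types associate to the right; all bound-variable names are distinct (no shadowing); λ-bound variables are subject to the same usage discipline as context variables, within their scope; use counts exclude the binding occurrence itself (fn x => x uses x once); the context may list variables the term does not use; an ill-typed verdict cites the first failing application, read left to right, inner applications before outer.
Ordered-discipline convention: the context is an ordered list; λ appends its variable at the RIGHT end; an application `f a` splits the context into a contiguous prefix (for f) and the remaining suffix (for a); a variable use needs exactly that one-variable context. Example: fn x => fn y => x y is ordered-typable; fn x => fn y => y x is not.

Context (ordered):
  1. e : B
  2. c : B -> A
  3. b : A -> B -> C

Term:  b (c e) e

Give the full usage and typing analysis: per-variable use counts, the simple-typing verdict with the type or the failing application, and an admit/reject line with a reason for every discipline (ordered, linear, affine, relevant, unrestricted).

use counts: e ×2, c ×1, b ×1
left-to-right use order: b, c, e, e
typing: the term checks, with type C
ordered: ✗ — e ×2 used more than once (contraction)
linear: ✗ — e ×2 used more than once (contraction)
affine: ✗ — e ×2 used more than once (contraction)
relevant: ✓ — every one of e, c, b appears
unrestricted: ✓ — well-typed at C; no restrictions here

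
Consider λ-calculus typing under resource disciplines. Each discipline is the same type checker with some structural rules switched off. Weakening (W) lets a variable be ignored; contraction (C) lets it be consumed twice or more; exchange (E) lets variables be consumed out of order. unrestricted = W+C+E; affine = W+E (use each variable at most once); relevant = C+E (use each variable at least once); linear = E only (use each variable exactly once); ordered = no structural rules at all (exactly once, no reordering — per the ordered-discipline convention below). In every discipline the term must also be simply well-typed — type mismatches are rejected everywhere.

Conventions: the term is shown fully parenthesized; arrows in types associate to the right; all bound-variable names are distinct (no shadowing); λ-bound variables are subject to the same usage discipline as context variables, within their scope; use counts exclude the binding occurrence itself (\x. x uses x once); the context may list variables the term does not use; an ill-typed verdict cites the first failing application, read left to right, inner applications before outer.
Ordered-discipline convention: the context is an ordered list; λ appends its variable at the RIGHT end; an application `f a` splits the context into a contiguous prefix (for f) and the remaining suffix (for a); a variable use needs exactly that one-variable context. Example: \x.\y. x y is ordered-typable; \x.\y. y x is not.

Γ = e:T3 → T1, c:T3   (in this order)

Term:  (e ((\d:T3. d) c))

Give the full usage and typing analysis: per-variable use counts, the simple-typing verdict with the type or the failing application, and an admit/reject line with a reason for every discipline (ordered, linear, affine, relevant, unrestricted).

use counts: e ×1; c ×1; d (λ-bound) ×1
order of uses: e, d, c
typing: the term checks, with type T1
ordered: ✓ — one use each (e, c, d); ordered split holds
linear: ✓ — single use per variable (e, c, d)
affine: ✓ — no duplicate uses among e, c, d
relevant: ✓ — at least one use each (e, c, d)
unrestricted: ✓ — well-typed at T1; no restrictions here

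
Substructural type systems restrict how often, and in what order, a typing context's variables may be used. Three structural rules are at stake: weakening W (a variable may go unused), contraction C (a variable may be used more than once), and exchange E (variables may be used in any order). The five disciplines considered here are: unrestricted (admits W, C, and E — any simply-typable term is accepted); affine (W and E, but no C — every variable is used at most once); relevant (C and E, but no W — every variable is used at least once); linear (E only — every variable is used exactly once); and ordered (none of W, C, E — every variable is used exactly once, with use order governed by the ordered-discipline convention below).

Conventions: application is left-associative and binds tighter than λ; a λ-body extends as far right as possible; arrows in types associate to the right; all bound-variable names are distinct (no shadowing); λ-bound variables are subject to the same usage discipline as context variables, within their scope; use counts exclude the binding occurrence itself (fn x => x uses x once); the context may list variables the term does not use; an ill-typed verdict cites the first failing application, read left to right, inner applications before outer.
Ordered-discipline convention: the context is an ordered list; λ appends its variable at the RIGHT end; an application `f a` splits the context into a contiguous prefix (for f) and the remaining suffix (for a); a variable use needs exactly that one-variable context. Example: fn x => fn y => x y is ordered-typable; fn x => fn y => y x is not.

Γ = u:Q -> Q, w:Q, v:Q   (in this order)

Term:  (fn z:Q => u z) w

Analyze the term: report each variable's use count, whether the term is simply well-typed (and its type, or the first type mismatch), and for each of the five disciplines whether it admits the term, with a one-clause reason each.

counts: u: 1×, w: 1×, v: 0×, z [bound]: 1×
use order (left to right): u, z, w
typing: the term checks, with type Q
ordered ✗ (unused: v — weakening required)
linear ✗ (unused: v — weakening required)
affine ✓ (no duplicate uses among u, w, v, z)
relevant ✗ (unused: v — weakening required)
unrestricted ✓ (type-checks (Q) and nothing is barred)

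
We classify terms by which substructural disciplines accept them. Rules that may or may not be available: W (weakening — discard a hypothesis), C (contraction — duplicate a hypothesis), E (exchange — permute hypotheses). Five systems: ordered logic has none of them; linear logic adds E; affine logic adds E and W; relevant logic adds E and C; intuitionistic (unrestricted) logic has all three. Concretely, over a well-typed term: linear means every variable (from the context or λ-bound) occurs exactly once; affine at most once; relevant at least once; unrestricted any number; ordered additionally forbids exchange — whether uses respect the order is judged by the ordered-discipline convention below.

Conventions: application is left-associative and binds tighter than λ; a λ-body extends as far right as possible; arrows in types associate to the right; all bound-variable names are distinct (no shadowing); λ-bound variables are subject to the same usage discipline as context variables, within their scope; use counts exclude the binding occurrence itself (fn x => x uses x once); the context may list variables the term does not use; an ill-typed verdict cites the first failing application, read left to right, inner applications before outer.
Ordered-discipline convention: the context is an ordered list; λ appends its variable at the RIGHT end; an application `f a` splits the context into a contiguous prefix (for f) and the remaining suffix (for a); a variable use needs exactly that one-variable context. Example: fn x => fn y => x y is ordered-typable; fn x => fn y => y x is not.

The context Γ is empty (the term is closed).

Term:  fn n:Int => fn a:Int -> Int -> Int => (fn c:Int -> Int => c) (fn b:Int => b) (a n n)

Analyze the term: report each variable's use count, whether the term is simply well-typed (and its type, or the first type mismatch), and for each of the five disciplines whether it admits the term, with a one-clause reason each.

counts: n (bound)=2; a (bound)=1; c (bound)=1; b (bound)=1
order of uses: c, b, a, n, n
typing: ✓ — Int -> (Int -> Int -> Int) -> Int
ordered: ✗, needs contraction — n ×2
linear: ✗, needs contraction — n ×2
affine: ✗, needs contraction — n ×2
relevant: ✓, none of n, a, c, b goes unused
unrestricted: ✓, well-typed at Int -> (Int -> Int -> Int) -> Int; no restrictions here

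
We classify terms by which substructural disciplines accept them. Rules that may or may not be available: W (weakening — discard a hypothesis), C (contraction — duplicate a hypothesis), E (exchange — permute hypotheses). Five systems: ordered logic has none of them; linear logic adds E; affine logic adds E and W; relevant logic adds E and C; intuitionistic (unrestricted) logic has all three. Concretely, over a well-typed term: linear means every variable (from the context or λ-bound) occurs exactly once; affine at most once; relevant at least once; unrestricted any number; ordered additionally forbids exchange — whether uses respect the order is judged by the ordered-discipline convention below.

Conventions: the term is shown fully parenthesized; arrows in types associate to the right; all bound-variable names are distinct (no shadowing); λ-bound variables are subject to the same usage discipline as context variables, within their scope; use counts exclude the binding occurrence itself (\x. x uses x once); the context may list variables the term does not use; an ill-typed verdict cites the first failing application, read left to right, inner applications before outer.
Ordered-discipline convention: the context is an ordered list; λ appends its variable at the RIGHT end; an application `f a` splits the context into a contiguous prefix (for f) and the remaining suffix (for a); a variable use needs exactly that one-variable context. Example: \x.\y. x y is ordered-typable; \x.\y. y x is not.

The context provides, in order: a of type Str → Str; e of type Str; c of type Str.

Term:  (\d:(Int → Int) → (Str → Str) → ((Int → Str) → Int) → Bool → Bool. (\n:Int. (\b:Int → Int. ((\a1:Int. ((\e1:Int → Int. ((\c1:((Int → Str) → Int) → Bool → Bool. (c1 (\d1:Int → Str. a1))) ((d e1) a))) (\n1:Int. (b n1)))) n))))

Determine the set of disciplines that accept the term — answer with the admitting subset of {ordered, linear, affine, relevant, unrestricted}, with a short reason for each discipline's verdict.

admitted by: affine, unrestricted
variable uses: a: 1×; e: 0×; c: 0×; d [bound]: 1×; n [bound]: 1×; b [bound]: 1×; a1 [bound]: 1×; e1 [bound]: 1×; c1 [bound]: 1×; d1 [bound]: 0×; n1 [bound]: 1×
left-to-right use order: c1, a1, d, e1, a, b, n1, n
typing: well-typed at ((Int → Int) → (Str → Str) → ((Int → Str) → Int) → Bool → Bool) → Int → (Int → Int) → Bool → Bool
ordered: ✗, e, c, d1 never used (weakening)
linear: ✗, e, c, d1 never used (weakening)
affine: ✓, none of a, e, c, d, n, b, a1, e1, c1, d1, n1 used more than once
relevant: ✗, e, c, d1 never used (weakening)
unrestricted: ✓, well-typed at ((Int → Int) → (Str → Str) → ((Int → Str) → Int) → Bool → Bool) → Int → (Int → Int) → Bool → Bool; no restrictions here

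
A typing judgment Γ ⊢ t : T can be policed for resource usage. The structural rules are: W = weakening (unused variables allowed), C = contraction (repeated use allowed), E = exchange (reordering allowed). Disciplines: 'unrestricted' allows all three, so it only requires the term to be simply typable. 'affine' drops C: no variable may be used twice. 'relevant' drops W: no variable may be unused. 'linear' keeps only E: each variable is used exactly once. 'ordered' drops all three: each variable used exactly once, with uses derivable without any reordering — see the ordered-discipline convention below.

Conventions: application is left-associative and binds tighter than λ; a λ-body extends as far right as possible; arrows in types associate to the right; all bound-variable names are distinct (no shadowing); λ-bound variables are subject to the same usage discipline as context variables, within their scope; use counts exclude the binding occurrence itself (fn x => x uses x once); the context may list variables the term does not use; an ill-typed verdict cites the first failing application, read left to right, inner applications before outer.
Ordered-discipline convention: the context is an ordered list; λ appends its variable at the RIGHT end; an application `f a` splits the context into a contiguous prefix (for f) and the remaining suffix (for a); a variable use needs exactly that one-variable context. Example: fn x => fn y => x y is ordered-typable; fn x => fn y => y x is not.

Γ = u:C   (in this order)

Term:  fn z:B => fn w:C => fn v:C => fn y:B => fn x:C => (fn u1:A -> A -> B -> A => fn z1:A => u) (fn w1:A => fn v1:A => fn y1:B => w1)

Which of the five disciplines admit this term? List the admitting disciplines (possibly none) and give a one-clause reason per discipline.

accepted by: affine, unrestricted
use counts: u: 1; z (bound): 0; w (bound): 0; v (bound): 0; y (bound): 0; x (bound): 0; u1 (bound): 0; z1 (bound): 0; w1 (bound): 1; v1 (bound): 0; y1 (bound): 0
order of uses: u, w1
typing: well-typed at B -> C -> C -> B -> C -> A -> C
ordered ✗ (unused: z, w, v, y, x, u1, z1, v1, y1 — weakening required)
linear ✗ (unused: z, w, v, y, x, u1, z1, v1, y1 — weakening required)
affine ✓ (u, z, w, v, y, x, u1, z1, w1, v1, y1: no repeats, contraction unneeded)
relevant ✗ (unused: z, w, v, y, x, u1, z1, v1, y1 — weakening required)
unrestricted ✓ (well-typed at B -> C -> C -> B -> C -> A -> C; no restrictions here)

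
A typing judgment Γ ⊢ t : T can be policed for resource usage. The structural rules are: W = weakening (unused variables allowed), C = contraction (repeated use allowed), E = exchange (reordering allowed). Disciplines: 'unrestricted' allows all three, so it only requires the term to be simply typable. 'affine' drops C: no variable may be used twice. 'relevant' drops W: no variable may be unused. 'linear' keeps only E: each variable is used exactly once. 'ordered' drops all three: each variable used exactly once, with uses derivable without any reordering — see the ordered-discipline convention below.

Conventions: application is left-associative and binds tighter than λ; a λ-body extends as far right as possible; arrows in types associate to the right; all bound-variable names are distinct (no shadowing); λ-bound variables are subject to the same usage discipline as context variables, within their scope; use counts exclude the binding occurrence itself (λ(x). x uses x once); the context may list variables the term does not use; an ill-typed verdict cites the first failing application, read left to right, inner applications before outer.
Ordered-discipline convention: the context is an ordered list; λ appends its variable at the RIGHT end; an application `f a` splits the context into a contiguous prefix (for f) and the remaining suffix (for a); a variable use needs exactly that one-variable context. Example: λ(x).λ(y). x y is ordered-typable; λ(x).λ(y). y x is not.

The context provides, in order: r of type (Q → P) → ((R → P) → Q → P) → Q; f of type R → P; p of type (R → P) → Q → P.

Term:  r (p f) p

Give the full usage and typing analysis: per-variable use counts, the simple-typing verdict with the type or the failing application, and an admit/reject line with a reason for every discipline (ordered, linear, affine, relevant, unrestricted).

use counts: r=1, f=1, p=2
order of uses: r, p, f, p
typing: the term checks, with type Q
ordered ✗ (repeated use of p ×2)
linear ✗ (repeated use of p ×2)
affine ✗ (repeated use of p ×2)
relevant ✓ (at least one use each (r, f, p))
unrestricted ✓ (simply typable at Q; W, C, E all held)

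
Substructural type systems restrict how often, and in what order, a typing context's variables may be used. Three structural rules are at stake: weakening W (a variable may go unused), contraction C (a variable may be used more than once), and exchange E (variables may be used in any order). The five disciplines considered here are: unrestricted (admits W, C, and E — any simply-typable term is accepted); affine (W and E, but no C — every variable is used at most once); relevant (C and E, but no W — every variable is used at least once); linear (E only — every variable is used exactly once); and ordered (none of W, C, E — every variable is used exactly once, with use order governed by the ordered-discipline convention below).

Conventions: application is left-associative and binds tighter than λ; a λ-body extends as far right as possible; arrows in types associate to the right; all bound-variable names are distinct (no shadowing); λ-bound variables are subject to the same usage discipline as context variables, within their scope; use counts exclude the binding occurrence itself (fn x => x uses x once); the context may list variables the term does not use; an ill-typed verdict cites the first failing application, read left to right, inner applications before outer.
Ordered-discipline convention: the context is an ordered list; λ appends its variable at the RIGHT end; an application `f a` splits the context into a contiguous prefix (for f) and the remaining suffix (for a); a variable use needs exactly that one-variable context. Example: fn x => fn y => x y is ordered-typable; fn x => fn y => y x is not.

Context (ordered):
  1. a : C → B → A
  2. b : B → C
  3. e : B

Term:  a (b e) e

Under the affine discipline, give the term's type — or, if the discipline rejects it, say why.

not well-typed under affine — needs contraction — e ×2
usage: a ×1, b ×1, e ×2
uses in reading order: a, b, e, e
typing: ✓ — A
summary: ordered ✗ · linear ✗ · affine ✗ · relevant ✓ · unrestricted ✓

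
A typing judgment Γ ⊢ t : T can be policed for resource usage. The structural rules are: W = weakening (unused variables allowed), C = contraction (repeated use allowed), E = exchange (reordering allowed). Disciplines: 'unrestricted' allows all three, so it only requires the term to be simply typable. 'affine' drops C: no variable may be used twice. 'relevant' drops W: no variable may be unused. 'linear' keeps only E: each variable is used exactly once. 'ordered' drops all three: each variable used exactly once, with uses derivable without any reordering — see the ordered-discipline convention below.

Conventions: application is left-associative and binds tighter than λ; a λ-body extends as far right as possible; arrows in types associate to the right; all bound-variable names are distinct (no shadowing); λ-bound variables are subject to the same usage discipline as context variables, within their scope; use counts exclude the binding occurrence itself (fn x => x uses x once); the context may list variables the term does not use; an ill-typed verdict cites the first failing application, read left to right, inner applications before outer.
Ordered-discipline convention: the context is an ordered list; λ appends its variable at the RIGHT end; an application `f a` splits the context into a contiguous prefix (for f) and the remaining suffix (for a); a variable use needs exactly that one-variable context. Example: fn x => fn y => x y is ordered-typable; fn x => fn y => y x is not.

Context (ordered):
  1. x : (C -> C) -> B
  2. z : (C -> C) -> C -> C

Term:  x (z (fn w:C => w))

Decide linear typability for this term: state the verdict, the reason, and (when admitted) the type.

yes — x, z, w: one use apiece; term : B
variable uses: x=1, z=1, w (λ-bound)=1
order of uses: x, z, w
typing: ✓ — B
across the five disciplines: ordered ✓; linear ✓; affine ✓; relevant ✓; unrestricted ✓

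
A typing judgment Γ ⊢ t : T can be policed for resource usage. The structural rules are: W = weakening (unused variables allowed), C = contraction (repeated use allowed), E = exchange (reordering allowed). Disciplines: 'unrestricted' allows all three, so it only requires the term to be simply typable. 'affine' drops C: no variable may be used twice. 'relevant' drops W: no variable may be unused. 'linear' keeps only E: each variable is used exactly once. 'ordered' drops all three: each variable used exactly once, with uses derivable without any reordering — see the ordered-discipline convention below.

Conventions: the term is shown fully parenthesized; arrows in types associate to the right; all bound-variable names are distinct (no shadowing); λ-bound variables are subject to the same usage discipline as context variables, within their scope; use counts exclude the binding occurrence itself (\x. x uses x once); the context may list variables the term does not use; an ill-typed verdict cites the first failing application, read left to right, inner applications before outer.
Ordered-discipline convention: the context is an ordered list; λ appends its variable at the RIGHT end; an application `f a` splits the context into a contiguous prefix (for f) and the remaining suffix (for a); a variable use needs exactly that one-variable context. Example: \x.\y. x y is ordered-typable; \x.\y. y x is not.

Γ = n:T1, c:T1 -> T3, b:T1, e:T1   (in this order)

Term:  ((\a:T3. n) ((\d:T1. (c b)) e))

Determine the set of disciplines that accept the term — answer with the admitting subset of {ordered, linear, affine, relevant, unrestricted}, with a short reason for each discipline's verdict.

admitted by: affine, unrestricted
usage: n: 1×; c: 1×; b: 1×; e: 1×; a (λ-bound): 0×; d (λ-bound): 0×
order of uses: n, c, b, e
typing: well-typed at T1
ordered: ✗ — unused: a, d — weakening required
linear: ✗ — unused: a, d — weakening required
affine: ✓ — n, c, b, e, a, d: no repeats, contraction unneeded
relevant: ✗ — unused: a, d — weakening required
unrestricted: ✓ — simply typable at T1; W, C, E all held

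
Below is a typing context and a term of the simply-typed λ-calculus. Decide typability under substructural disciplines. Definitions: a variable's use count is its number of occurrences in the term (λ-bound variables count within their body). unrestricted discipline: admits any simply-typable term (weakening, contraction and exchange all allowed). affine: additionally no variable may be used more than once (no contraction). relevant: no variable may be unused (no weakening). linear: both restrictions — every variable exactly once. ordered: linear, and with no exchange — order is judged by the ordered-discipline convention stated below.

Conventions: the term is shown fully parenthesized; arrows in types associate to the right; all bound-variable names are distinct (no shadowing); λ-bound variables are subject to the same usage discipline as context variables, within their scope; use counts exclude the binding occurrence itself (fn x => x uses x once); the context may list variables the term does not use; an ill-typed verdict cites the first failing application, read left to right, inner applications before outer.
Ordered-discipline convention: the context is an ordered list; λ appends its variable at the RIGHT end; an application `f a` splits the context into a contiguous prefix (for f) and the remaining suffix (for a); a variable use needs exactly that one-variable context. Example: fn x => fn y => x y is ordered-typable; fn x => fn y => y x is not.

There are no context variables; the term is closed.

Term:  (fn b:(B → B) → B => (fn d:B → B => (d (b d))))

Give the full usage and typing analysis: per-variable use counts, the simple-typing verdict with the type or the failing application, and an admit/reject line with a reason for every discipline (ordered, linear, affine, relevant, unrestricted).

use counts: b (λ-bound): 1×, d (λ-bound): 2×
order of uses: d, b, d
typing: well-typed at ((B → B) → B) → (B → B) → B
ordered ✗ (needs contraction — d ×2)
linear ✗ (needs contraction — d ×2)
affine ✗ (needs contraction — d ×2)
relevant ✓ (b, d: all used, weakening unneeded)
unrestricted ✓ (simply typable at ((B → B) → B) → (B → B) → B; W, C, E all held)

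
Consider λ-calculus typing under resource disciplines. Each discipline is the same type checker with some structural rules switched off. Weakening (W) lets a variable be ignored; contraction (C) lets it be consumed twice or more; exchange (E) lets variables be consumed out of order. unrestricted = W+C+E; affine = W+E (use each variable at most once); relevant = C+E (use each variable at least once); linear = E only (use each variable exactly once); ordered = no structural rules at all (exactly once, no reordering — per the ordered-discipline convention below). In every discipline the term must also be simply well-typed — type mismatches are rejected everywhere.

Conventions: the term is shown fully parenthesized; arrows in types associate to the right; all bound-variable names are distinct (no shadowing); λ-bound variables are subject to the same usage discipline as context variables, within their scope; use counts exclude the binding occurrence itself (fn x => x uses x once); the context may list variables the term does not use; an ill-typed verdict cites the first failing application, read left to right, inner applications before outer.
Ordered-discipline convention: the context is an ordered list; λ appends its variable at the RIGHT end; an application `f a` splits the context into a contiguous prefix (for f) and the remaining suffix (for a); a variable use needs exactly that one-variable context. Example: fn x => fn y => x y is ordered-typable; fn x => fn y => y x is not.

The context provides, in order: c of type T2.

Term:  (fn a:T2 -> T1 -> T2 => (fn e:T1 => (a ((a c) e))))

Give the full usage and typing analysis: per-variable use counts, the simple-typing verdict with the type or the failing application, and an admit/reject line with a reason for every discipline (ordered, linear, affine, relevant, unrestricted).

use counts: c: 1×; a (bound): 2×; e (bound): 1×
order of uses: a, a, c, e
typing: the term checks, with type (T2 -> T1 -> T2) -> T1 -> T1 -> T2
ordered: ✗ — repeated use of a ×2
linear: ✗ — repeated use of a ×2
affine: ✗ — repeated use of a ×2
relevant: ✓ — at least one use each (c, a, e)
unrestricted: ✓ — type-checks ((T2 -> T1 -> T2) -> T1 -> T1 -> T2) and nothing is barred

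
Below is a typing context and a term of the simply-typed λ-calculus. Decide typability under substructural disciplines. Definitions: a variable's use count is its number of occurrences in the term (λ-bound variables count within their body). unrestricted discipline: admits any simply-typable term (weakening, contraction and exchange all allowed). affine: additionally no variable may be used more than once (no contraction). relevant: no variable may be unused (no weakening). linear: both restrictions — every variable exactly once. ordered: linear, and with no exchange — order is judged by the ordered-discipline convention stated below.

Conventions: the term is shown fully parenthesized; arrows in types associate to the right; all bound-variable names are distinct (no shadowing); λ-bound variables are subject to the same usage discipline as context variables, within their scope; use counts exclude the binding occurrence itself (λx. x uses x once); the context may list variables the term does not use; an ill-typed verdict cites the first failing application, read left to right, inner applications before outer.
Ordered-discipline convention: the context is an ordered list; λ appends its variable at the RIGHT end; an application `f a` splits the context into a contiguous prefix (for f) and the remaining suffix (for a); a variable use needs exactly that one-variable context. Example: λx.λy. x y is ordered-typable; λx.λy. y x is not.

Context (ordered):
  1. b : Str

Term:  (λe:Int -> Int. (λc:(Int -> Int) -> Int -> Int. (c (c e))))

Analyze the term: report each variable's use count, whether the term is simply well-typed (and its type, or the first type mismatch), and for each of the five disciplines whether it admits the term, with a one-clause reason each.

usage: b=0; e (bound)=1; c (bound)=2
use order (left to right): c, c, e
typing: the term checks, with type (Int -> Int) -> ((Int -> Int) -> Int -> Int) -> Int -> Int
ordered: ✗ — c ×2 used more than once (contraction); b never used (weakening)
linear: ✗ — c ×2 used more than once (contraction); b never used (weakening)
affine: ✗ — c ×2 used more than once (contraction)
relevant: ✗ — b never used (weakening)
unrestricted: ✓ — well-typed at (Int -> Int) -> ((Int -> Int) -> Int -> Int) -> Int -> Int; no restrictions here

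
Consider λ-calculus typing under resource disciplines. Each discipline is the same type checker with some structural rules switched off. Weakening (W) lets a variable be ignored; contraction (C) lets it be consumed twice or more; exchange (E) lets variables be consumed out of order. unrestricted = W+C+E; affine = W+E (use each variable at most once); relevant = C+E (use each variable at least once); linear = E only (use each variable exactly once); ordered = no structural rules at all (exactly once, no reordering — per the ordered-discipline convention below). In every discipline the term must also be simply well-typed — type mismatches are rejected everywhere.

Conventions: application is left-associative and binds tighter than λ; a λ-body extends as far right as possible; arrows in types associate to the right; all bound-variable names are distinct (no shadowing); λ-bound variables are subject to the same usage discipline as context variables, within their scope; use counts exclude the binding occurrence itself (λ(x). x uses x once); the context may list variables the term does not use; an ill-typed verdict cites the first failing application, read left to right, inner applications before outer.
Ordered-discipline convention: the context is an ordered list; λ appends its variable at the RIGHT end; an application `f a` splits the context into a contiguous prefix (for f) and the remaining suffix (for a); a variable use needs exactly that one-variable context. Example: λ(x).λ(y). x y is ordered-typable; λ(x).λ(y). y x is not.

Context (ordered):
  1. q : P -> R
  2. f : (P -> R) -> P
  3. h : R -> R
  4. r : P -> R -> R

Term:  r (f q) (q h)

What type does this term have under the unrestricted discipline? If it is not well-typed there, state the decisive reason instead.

not well-typed under unrestricted — fails simple typing
variable uses: q=2, f=1, h=1, r=1
order of uses: r, f, q, q, h
typing: ill-typed: argument of type R -> R where P is required
per-discipline verdicts: ordered ✗ · linear ✗ · affine ✗ · relevant ✗ · unrestricted ✗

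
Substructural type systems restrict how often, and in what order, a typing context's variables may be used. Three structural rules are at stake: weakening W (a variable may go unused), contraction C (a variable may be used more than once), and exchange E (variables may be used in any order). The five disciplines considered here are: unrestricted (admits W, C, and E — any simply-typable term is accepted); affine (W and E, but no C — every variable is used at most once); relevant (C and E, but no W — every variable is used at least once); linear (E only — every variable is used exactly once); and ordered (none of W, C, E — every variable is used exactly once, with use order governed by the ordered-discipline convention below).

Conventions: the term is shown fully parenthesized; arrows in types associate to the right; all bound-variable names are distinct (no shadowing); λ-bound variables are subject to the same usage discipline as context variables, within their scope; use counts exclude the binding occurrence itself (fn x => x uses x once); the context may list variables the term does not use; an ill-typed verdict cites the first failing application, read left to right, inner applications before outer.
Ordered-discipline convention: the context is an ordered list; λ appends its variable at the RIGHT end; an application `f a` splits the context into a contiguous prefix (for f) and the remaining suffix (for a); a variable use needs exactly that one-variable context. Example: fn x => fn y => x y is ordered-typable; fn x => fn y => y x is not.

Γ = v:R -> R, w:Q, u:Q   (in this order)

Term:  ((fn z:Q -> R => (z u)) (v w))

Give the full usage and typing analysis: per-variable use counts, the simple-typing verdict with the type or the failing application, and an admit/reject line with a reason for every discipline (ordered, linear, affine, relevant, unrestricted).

variable uses: v=1; w=1; u=1; z (λ-bound)=1
use order (left to right): z, u, v, w
typing: ill-typed: an application expects R but receives Q
ordered ✗ (the type mismatch rejects it)
linear ✗ (not simply typable)
affine ✗ (fails simple typing)
relevant ✗ (a type mismatch blocks all five)
unrestricted ✗ (the type mismatch rejects it)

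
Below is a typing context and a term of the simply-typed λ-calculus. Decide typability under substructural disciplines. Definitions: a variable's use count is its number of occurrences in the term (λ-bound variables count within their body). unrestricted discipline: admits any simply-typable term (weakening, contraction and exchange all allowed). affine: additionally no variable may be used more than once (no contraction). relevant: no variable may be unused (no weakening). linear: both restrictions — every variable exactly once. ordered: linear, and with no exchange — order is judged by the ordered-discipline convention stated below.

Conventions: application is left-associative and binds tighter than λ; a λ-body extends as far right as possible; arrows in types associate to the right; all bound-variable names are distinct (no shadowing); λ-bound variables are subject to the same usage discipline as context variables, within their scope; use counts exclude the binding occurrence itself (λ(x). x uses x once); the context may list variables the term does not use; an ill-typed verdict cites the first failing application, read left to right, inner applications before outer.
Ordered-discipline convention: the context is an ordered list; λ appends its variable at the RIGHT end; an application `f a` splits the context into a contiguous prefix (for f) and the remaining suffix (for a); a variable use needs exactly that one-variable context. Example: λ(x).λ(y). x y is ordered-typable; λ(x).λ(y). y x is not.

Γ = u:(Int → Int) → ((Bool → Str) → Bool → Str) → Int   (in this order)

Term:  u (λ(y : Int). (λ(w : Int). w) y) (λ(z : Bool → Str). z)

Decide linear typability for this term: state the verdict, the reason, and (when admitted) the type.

yes — each of u, y, w, z used exactly once; term : Int
usage: u: 1×, y (λ-bound): 1×, w (λ-bound): 1×, z (λ-bound): 1×
order of uses: u, w, y, z
typing: ✓ — Int
per-discipline verdicts: ordered ✓ | linear ✓ | affine ✓ | relevant ✓ | unrestricted ✓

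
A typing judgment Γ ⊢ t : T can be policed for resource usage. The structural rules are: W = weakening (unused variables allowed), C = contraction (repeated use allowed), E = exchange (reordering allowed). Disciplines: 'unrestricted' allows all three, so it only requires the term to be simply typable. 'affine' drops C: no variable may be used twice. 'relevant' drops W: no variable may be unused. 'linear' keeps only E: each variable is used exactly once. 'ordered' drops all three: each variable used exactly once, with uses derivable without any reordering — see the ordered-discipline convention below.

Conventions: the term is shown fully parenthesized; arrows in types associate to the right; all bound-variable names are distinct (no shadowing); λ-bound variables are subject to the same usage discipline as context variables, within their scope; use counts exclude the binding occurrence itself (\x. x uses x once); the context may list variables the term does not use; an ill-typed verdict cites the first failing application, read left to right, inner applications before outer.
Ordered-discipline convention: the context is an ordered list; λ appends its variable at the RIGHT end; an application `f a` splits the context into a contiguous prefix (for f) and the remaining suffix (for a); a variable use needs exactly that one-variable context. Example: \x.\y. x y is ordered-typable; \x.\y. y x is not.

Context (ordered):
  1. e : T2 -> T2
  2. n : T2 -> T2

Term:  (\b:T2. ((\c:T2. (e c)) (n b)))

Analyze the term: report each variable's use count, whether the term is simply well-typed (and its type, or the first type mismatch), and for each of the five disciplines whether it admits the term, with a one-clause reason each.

usage: e: 1×; n: 1×; b [bound]: 1×; c [bound]: 1×
order of uses: e, c, n, b
typing: ✓ — T2 -> T2
ordered ✓ (e, n, b, c: once each, no exchange needed)
linear ✓ (each of e, n, b, c used exactly once)
affine ✓ (e, n, b, c: no repeats, contraction unneeded)
relevant ✓ (at least one use each (e, n, b, c))
unrestricted ✓ (type-checks (T2 -> T2) and nothing is barred)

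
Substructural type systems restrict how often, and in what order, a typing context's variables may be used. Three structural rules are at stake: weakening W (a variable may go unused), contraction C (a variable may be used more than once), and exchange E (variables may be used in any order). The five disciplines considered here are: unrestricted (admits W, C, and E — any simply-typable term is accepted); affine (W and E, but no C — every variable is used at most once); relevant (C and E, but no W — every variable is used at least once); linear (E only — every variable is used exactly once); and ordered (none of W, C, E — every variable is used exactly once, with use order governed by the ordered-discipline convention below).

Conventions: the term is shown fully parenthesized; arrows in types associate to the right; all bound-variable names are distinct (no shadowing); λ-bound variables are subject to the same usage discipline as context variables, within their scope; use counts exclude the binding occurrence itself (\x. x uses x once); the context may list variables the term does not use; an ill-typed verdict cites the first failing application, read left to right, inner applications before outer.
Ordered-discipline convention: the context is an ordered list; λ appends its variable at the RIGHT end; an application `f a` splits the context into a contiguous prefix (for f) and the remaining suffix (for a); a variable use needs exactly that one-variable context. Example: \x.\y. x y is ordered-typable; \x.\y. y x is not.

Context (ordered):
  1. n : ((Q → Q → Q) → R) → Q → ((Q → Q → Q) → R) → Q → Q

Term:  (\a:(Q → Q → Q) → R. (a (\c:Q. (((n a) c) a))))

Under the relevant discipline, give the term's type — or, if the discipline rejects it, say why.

term : ((Q → Q → Q) → R) → R
variable uses: n: 1, a (bound): 3, c (bound): 1
use order (left to right): a, n, a, c, a
typing: well-typed — term : ((Q → Q → Q) → R) → R
all disciplines: ordered ✗ | linear ✗ | affine ✗ | relevant ✓ | unrestricted ✓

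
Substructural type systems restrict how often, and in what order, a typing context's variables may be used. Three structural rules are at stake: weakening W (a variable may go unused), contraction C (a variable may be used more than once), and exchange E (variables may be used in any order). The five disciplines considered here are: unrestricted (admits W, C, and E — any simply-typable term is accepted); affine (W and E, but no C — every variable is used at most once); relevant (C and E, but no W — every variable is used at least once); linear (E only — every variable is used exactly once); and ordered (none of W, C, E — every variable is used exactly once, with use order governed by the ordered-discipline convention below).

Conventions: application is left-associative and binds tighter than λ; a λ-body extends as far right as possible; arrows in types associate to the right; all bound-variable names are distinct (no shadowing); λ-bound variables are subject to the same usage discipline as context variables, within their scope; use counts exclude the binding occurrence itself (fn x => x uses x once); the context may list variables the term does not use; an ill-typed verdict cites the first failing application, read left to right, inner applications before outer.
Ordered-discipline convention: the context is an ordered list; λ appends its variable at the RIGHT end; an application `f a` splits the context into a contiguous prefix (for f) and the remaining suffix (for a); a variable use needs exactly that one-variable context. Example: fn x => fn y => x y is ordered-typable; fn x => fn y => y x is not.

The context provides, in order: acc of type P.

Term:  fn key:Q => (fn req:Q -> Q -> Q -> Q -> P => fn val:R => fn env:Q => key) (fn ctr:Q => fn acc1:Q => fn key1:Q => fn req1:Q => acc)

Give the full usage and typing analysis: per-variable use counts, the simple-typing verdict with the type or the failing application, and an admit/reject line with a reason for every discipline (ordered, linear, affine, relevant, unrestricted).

counts: acc=1; key (bound)=1; req (bound)=0; val (bound)=0; env (bound)=0; ctr (bound)=0; acc1 (bound)=0; key1 (bound)=0; req1 (bound)=0
order of uses: key, acc
typing: well-typed — term : Q -> R -> Q -> Q
ordered: ✗, req, val, env, ctr, acc1, key1, req1 left unused
linear: ✗, req, val, env, ctr, acc1, key1, req1 left unused
affine: ✓, none of acc, key, req, val, env, ctr, acc1, key1, req1 used more than once
relevant: ✗, req, val, env, ctr, acc1, key1, req1 left unused
unrestricted: ✓, well-typed at Q -> R -> Q -> Q; no restrictions here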